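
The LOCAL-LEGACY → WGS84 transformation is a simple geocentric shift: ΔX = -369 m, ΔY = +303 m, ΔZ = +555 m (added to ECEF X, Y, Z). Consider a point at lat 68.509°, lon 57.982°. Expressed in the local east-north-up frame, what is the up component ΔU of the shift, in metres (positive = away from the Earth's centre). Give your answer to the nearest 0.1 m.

ΔU = 538.9 m

At φ = 68.509°, λ = 57.982°: sin φ = 0.930475, cos φ = 0.366355, sin λ = 0.847882, cos λ = 0.530186.
ΔU = cos φ cos λ·ΔX + cos φ sin λ·ΔY + sin φ·ΔZ = (0.366355)(0.530186)(-369) + (0.366355)(0.847882)(303) + (0.930475)(555) = 538.86 m.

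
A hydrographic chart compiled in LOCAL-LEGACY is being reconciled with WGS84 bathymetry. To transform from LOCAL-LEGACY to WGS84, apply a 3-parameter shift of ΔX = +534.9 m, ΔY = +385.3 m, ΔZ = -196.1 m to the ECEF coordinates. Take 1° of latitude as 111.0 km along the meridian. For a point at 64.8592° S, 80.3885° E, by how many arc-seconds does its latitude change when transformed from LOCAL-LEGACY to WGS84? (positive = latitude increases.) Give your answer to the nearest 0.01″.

sin φ = -0.905266, cos φ = 0.424844, sin λ = 0.985963, cos λ = 0.166967.
North component: ΔN = −sin φ cos λ·ΔX − sin φ sin λ·ΔY + cos φ·ΔZ = −(-0.905266)(0.166967)(534.9) − (-0.905266)(0.985963)(385.3) + (0.424844)(-196.1) = 341.44 m.
1° of latitude spans 111000 m, so Δφ = 341.44 / 111000 × 3600 = 11.074″.

Δφ = 11.07″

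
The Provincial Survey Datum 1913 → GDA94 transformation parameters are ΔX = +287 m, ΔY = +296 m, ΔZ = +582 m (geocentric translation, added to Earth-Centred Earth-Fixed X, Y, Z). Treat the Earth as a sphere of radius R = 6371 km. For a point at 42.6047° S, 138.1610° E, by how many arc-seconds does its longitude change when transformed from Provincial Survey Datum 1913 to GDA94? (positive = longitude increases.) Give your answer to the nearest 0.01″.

Δλ = -18.12″

sin φ = -0.676936, cos φ = 0.736042, sin λ = 0.667040, cos λ = -0.745022.
East component: ΔE = −sin λ·ΔX + cos λ·ΔY = −(0.667040)(287) + (-0.745022)(296) = -411.97 m.
1° of latitude spans πR/180 = 111195 m; at latitude φ, 1° of longitude spans that × cos φ = 81844.1 m, so Δλ = -411.97 / 81844.1 × 3600 = -18.121″.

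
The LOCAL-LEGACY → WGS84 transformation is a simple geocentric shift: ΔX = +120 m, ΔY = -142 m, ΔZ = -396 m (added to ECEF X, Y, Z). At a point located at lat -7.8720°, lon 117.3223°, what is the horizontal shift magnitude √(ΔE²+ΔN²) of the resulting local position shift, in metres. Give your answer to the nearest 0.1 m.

419.1 m

The local east axis at (φ, λ) is (−sin λ, cos λ, 0), so ΔE = −sin(117.3223°)·120 + cos(117.3223°)·(-142) = -41.44 m.
The local north axis is (−sin φ cos λ, −sin φ sin λ, cos φ), giving ΔN = -7.544 − 17.279 − 392.268 = -417.09 m.
Horizontal magnitude = √(ΔE² + ΔN²) = √((-41.44)² + (-417.09)²) = 419.14 m.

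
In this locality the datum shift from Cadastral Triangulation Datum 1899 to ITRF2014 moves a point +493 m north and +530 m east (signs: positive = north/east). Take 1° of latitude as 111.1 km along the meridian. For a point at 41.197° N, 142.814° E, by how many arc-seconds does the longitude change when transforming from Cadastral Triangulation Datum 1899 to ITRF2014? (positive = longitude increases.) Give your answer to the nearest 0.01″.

Δλ = 22.82″

At latitude 41.197°, cos φ = 0.752449.
1° of longitude at this latitude = 111.1 × cos φ = 83.60 km, so Δλ = 530.0 / 83597.1 = 0.0063399° = 22.824″.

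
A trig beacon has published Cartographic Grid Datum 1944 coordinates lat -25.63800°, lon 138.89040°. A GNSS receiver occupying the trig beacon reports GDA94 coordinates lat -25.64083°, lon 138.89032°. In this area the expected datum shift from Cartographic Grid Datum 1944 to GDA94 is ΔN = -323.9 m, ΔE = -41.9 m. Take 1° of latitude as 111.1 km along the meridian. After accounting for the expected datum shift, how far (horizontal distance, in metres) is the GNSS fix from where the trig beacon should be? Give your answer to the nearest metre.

Observed coordinate differences: Δφ = -0.00283°, Δλ = -0.00008°.
Converting to metres (1° lat = 111100 m, cos φ = 0.901546): observed ΔN = -314.4 m, observed ΔE = -8.0 m.
Subtracting the expected shift leaves a residual of -314.4 − (-323.9) = 9.5 m north and -8.0 − (-41.9) = 33.9 m east.
Residual distance = √(9.5² + 33.9²) = 35.2 m.

35 m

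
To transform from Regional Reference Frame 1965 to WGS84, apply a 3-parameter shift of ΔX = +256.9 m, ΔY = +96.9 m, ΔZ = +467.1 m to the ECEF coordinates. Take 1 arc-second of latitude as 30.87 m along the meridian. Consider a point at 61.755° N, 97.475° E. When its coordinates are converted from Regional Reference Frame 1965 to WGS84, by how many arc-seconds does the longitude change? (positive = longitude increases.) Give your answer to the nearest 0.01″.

sin φ = 0.880932, cos φ = 0.473243, sin λ = 0.991502, cos λ = -0.130094.
East component: ΔE = −sin λ·ΔX + cos λ·ΔY = −(0.991502)(256.9) + (-0.130094)(96.9) = -267.32 m.
1° of latitude spans 3600 × 30.87 = 111132 m; at latitude φ, 1° of longitude spans that × cos φ = 52592.4 m, so Δλ = -267.32 / 52592.4 × 3600 = -18.298″.

Δλ = -18.30″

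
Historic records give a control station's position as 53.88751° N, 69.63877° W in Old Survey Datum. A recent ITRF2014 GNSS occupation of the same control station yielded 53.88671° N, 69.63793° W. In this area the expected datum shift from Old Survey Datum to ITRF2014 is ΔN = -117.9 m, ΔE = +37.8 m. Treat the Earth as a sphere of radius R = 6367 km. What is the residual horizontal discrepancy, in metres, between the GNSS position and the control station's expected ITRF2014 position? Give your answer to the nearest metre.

Observed coordinate differences: Δφ = -0.00080°, Δλ = +0.00084°.
Converting to metres (1° lat = 111125 m, cos φ = 0.589372): observed ΔN = -88.9 m, observed ΔE = 55.0 m.
Subtracting the expected shift leaves a residual of -88.9 − (-117.9) = 29.0 m north and 55.0 − (37.8) = 17.2 m east.
Residual distance = √(29.0² + 17.2²) = 33.7 m.

34 m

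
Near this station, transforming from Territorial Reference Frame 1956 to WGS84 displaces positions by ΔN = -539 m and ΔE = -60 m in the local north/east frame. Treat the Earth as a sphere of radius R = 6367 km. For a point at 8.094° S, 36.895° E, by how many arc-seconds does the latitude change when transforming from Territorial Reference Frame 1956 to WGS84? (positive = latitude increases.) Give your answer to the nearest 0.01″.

On a sphere of radius R, 1 rad of latitude = R, so Δφ = ΔN / R = -539.0 / 6367000 = -8.4655e-05 rad = -17.461″.

Δφ = -17.46″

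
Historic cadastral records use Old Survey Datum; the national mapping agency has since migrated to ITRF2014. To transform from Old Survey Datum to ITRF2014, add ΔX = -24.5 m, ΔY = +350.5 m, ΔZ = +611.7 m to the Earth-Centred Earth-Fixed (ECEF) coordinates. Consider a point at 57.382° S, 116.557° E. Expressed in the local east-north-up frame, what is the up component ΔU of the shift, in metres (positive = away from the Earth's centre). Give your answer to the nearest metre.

ΔU = -340 m

At φ = -57.382°, λ = 116.557°: sin φ = -0.842283, cos φ = 0.539035, sin λ = 0.894490, cos λ = -0.447088.
ΔU = cos φ cos λ·ΔX + cos φ sin λ·ΔY + sin φ·ΔZ = (0.539035)(-0.447088)(-24.5) + (0.539035)(0.894490)(350.5) + (-0.842283)(611.7) = -340.32 m.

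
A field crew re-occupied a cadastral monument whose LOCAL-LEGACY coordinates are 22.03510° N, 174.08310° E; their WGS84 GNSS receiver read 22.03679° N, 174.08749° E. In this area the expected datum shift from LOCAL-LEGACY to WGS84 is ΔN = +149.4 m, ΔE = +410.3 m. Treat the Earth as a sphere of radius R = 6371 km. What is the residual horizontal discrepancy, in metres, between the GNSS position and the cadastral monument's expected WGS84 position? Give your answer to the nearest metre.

57 m

Observed coordinate differences: Δφ = +0.00169°, Δλ = +0.00439°.
Converting to metres (1° lat = 111195 m, cos φ = 0.926954): observed ΔN = 187.9 m, observed ΔE = 452.5 m.
Subtracting the expected shift leaves a residual of 187.9 − (149.4) = 38.5 m north and 452.5 − (410.3) = 42.2 m east.
Residual distance = √(38.5² + 42.2²) = 57.1 m.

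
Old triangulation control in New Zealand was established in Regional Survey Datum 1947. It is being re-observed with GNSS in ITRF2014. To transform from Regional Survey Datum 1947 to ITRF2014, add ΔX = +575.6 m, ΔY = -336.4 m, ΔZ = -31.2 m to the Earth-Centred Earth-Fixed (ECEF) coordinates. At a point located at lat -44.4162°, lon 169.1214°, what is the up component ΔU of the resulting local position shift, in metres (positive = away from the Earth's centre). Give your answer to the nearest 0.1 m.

ΔU = -427.3 m

The local up (radial) axis is (cos φ cos λ, cos φ sin λ, sin φ), giving ΔU = -403.748 − 45.348 + 21.836 = -427.26 m.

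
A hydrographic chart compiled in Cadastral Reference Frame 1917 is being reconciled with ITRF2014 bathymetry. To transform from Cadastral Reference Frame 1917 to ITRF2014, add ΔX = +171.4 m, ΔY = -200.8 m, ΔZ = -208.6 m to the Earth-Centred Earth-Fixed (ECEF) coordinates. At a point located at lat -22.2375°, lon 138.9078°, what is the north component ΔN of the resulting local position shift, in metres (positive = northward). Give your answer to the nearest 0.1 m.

The local north axis is (−sin φ cos λ, −sin φ sin λ, cos φ), giving ΔN = -48.886 − 49.948 − 193.085 = -291.92 m.

ΔN = -291.9 m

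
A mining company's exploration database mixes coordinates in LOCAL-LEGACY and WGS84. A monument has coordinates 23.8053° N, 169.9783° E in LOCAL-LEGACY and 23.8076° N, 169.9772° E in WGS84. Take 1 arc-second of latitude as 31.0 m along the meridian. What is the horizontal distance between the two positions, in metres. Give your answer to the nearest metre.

Δφ = 23.8076° − 23.8053° = +0.0023°; Δλ = 169.9772° − 169.9783° = -0.0011°.
1° of latitude = 3600 × 31.00 = 111600 m.
ΔN = Δφ × 111600 = 256.7 m; ΔE = Δλ × 111600 × cos(23.8053°) = -0.0011 × 111600 × 0.914922 = -112.3 m.
Distance = √(ΔE² + ΔN²) = √((-112.3)² + 256.7²) = 280.2 m.

280 m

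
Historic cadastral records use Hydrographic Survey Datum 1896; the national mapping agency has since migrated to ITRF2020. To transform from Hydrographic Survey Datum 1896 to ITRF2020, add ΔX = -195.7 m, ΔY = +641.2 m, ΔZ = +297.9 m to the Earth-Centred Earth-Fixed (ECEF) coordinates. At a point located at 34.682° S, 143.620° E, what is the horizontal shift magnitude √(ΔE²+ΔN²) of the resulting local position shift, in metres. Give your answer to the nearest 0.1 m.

At φ = -34.682°, λ = 143.620°: sin φ = -0.569021, cos φ = 0.822323, sin λ = 0.593138, cos λ = -0.805101.
ΔE = −sin λ·ΔX + cos λ·ΔY = −(0.593138)·(-195.7) + (-0.805101)·(641.2) = -400.15 m.
ΔN = −sin φ cos λ·ΔX − sin φ sin λ·ΔY + cos φ·ΔZ = −(-0.569021)(-0.805101)(-195.7) − (-0.569021)(0.593138)(641.2) + (0.822323)(297.9) = 551.03 m.
Horizontal magnitude = √(ΔE² + ΔN²) = √((-400.15)² + 551.03²) = 681.00 m.

681.0 m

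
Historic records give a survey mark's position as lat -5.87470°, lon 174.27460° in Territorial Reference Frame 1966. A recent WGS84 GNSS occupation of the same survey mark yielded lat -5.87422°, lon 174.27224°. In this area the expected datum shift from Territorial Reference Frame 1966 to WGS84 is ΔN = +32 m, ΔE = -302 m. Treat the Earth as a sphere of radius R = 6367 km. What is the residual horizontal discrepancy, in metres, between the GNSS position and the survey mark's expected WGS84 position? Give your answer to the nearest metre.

Observed coordinate differences: Δφ = +0.00048°, Δλ = -0.00236°.
Converting to metres (1° lat = 111125 m, cos φ = 0.994748): observed ΔN = 53.3 m, observed ΔE = -260.9 m.
Subtracting the expected shift leaves a residual of 53.3 − (32) = 21.3 m north and -260.9 − (-302) = 41.1 m east.
Residual distance = √(21.3² + 41.1²) = 46.3 m.

46 m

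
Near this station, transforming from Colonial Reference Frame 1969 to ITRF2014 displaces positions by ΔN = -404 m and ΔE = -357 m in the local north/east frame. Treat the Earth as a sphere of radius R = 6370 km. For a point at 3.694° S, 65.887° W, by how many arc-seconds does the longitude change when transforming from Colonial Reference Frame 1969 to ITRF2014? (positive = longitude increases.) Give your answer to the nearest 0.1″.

Δλ = -11.6″

At latitude -3.694°, cos φ = 0.997922.
One radian of longitude at latitude φ spans R cos φ, so Δλ = ΔE / (R cos φ) = -357.0 / (6370000 × 0.997922) = -5.6161e-05 rad = -11.584″.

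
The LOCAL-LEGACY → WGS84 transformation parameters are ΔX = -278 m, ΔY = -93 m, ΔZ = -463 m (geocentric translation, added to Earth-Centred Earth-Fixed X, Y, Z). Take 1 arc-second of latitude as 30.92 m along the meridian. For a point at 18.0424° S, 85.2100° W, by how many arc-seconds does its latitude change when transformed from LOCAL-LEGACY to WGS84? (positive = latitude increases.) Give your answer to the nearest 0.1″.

sin φ = -0.309721, cos φ = 0.950828, sin λ = -0.996507, cos λ = 0.083504.
North component: ΔN = −sin φ cos λ·ΔX − sin φ sin λ·ΔY + cos φ·ΔZ = −(-0.309721)(0.083504)(-278) − (-0.309721)(-0.996507)(-93) + (0.950828)(-463) = -418.72 m.
1° of latitude spans 3600 × 30.92 = 111312 m, so Δφ = -418.72 / 111312 × 3600 = -13.542″.

Δφ = -13.5″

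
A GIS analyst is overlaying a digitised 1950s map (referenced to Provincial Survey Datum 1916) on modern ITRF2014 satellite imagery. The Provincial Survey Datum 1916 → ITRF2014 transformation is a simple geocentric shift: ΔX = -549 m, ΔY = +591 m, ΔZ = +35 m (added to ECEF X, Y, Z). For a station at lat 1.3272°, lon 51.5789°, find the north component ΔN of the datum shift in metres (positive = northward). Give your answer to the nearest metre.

ΔN = 32 m

The local north axis is (−sin φ cos λ, −sin φ sin λ, cos φ), giving ΔN = 7.902 − 10.725 + 34.991 = 32.17 m.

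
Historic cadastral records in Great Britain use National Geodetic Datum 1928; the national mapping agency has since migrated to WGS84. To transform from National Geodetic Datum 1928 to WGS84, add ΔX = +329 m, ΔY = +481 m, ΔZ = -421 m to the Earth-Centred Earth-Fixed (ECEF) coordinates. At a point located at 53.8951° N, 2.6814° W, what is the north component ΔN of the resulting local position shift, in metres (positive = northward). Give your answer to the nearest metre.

The local north axis is (−sin φ cos λ, −sin φ sin λ, cos φ), giving ΔN = -265.521 + 18.180 − 248.081 = -495.42 m.

ΔN = -495 m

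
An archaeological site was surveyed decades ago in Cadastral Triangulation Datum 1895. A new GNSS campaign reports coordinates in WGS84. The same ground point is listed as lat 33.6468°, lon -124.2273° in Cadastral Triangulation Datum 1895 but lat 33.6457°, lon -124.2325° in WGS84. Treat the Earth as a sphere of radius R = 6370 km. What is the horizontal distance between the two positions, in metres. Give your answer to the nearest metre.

Δφ = 33.6457° − 33.6468° = -0.0011°; Δλ = -124.2325° − -124.2273° = -0.0052°.
1° along a meridian = πR/180 = 111177 m.
ΔN = Δφ × 111177 = -122.3 m; ΔE = Δλ × 111177 × cos(33.6468°) = -0.0052 × 111177 × 0.832469 = -481.3 m.
Distance = √(ΔE² + ΔN²) = √((-481.3)² + (-122.3)²) = 496.6 m.

497 m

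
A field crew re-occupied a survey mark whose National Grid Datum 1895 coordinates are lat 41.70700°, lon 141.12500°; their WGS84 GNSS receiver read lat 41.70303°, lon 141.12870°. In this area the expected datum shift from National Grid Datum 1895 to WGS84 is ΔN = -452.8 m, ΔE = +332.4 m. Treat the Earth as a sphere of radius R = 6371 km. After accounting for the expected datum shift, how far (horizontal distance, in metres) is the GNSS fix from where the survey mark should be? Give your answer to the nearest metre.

28 m

Observed coordinate differences: Δφ = -0.00397°, Δλ = +0.00370°.
Converting to metres (1° lat = 111195 m, cos φ = 0.746557): observed ΔN = -441.4 m, observed ΔE = 307.1 m.
Subtracting the expected shift leaves a residual of -441.4 − (-452.8) = 11.4 m north and 307.1 − (332.4) = -25.3 m east.
Residual distance = √(11.4² + (-25.3)²) = 27.7 m.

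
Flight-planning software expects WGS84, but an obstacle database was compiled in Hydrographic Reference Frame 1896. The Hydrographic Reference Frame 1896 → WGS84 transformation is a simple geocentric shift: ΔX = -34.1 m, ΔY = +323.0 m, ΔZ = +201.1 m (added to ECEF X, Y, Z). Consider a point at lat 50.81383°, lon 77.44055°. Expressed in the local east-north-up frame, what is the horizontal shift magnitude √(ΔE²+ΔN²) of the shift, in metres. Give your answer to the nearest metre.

At φ = 50.81383°, λ = 77.44055°: sin φ = 0.775097, cos φ = 0.631842, sin λ = 0.976071, cos λ = 0.217453.
ΔE = −sin λ·ΔX + cos λ·ΔY = −(0.976071)·(-34.1) + (0.217453)·(323.0) = 103.52 m.
ΔN = −sin φ cos λ·ΔX − sin φ sin λ·ΔY + cos φ·ΔZ = −(0.775097)(0.217453)(-34.1) − (0.775097)(0.976071)(323.0) + (0.631842)(201.1) = -111.55 m.
Horizontal magnitude = √(ΔE² + ΔN²) = √(103.52² + (-111.55)²) = 152.19 m.

152 m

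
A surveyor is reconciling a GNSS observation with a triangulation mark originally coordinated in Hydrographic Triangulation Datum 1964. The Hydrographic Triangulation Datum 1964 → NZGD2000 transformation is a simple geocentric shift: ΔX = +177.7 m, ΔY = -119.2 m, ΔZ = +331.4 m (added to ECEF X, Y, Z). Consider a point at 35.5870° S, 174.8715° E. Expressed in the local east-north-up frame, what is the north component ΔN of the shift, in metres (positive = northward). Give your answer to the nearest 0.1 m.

At φ = -35.5870°, λ = 174.8715°: sin φ = -0.581938, cos φ = 0.813233, sin λ = 0.089390, cos λ = -0.995997.
ΔN = −sin φ cos λ·ΔX − sin φ sin λ·ΔY + cos φ·ΔZ = −(-0.581938)(-0.995997)(177.7) − (-0.581938)(0.089390)(-119.2) + (0.813233)(331.4) = 160.31 m.

ΔN = 160.3 m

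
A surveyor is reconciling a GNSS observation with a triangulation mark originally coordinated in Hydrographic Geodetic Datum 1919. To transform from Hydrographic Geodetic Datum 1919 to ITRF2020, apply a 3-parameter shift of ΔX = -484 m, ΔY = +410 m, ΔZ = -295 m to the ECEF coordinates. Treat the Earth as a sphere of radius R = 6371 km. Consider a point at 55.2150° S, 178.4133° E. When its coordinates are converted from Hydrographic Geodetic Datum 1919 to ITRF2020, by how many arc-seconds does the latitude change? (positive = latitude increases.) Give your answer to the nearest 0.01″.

Δφ = 7.72″

sin φ = -0.821299, cos φ = 0.570499, sin λ = 0.027690, cos λ = -0.999617.
North component: ΔN = −sin φ cos λ·ΔX − sin φ sin λ·ΔY + cos φ·ΔZ = −(-0.821299)(-0.999617)(-484) − (-0.821299)(0.027690)(410) + (0.570499)(-295) = 238.38 m.
1° of latitude spans πR/180 = 111195 m, so Δφ = 238.38 / 111195 × 3600 = 7.718″.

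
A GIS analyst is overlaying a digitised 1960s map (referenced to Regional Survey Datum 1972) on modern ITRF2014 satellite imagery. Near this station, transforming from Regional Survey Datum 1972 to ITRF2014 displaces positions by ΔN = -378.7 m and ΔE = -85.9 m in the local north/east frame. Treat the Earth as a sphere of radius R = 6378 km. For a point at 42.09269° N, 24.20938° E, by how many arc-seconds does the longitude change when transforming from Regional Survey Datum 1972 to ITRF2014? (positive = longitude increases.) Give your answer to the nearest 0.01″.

At latitude 42.09269°, cos φ = 0.742061.
One radian of longitude at latitude φ spans R cos φ, so Δλ = ΔE / (R cos φ) = -85.9 / (6378000 × 0.742061) = -1.8150e-05 rad = -3.744″.

Δλ = -3.74″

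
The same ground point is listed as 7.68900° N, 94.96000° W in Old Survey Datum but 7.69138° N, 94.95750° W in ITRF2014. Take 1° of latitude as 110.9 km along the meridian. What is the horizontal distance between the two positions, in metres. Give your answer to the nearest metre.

Δφ = 7.69138° − 7.68900° = +0.00238°; Δλ = -94.95750° − -94.96000° = +0.00250°.
ΔN = Δφ × 110900 = 263.9 m; ΔE = Δλ × 110900 × cos(7.68900°) = +0.00250 × 110900 × 0.991009 = 274.8 m.
Distance = √(ΔE² + ΔN²) = √(274.8² + 263.9²) = 381.0 m.

381 m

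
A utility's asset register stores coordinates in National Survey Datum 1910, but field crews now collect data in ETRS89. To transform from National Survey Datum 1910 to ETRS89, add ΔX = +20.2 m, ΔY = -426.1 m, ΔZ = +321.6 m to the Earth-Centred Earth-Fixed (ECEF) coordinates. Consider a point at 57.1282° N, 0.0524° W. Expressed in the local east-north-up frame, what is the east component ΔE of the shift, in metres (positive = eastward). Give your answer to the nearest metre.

At φ = 57.1282°, λ = -0.0524°: sin φ = 0.839887, cos φ = 0.542761, sin λ = -0.000915, cos λ = 1.000000.
ΔE = −sin λ·ΔX + cos λ·ΔY = −(-0.000915)·(20.2) + (1.000000)·(-426.1) = -426.08 m.

ΔE = -426 m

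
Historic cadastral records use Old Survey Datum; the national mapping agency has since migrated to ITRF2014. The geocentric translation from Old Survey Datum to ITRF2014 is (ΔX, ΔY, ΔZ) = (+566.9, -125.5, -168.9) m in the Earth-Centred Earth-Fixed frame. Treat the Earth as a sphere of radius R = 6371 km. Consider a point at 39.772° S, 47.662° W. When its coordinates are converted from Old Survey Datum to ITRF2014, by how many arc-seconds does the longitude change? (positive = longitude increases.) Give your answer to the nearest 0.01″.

Δλ = 14.09″

sin φ = -0.639734, cos φ = 0.768596, sin λ = -0.739185, cos λ = 0.673503.
East component: ΔE = −sin λ·ΔX + cos λ·ΔY = −(-0.739185)(566.9) + (0.673503)(-125.5) = 334.52 m.
1° of latitude spans πR/180 = 111195 m; at latitude φ, 1° of longitude spans that × cos φ = 85464.0 m, so Δλ = 334.52 / 85464.0 × 3600 = 14.091″.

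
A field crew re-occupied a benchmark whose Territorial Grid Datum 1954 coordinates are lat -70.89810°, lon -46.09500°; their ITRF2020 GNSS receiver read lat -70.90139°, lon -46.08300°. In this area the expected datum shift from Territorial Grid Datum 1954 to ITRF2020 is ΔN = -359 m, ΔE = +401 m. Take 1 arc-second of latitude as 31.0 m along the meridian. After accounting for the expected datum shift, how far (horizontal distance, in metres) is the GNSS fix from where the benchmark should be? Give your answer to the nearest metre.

Observed coordinate differences: Δφ = -0.00329°, Δλ = +0.01200°.
Converting to metres (1° lat = 111600 m, cos φ = 0.327249): observed ΔN = -367.2 m, observed ΔE = 438.3 m.
Subtracting the expected shift leaves a residual of -367.2 − (-359) = -8.2 m north and 438.3 − (401) = 37.3 m east.
Residual distance = √((-8.2)² + 37.3²) = 38.1 m.

38 m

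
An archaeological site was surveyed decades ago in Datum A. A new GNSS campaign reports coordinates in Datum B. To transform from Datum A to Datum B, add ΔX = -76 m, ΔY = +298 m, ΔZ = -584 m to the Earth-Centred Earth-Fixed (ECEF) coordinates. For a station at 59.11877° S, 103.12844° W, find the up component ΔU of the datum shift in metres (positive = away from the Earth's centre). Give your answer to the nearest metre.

ΔU = 361 m

The local up (radial) axis is (cos φ cos λ, cos φ sin λ, sin φ), giving ΔU = 8.860 − 148.954 + 501.208 = 361.11 m.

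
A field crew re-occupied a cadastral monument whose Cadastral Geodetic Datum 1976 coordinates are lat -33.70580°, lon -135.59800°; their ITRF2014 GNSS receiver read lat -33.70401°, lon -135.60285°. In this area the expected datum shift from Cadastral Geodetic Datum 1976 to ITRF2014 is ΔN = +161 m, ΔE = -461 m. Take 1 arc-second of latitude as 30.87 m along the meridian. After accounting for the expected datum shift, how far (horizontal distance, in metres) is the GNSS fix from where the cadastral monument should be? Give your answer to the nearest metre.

Observed coordinate differences: Δφ = +0.00179°, Δλ = -0.00485°.
Converting to metres (1° lat = 111132 m, cos φ = 0.831898): observed ΔN = 198.9 m, observed ΔE = -448.4 m.
Subtracting the expected shift leaves a residual of 198.9 − (161) = 37.9 m north and -448.4 − (-461) = 12.6 m east.
Residual distance = √(37.9² + 12.6²) = 40.0 m.

40 m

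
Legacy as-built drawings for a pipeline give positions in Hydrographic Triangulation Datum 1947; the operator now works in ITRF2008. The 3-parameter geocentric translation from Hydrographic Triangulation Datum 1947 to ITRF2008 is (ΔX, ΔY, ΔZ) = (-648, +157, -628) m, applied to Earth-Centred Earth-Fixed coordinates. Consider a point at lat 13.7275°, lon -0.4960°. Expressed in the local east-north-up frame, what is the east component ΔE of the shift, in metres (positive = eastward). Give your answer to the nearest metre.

ΔE = 151 m

The local east axis at (φ, λ) is (−sin λ, cos λ, 0), so ΔE = −sin(-0.4960°)·(-648) + cos(-0.4960°)·157 = 151.38 m.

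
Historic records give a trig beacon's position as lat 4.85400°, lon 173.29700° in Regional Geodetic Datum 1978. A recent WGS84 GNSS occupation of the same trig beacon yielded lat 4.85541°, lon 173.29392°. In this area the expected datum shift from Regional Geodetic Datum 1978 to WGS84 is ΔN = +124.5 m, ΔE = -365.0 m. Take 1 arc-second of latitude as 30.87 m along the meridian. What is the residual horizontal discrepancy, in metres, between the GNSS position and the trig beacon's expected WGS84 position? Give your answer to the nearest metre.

40 m

Observed coordinate differences: Δφ = +0.00141°, Δλ = -0.00308°.
Converting to metres (1° lat = 111132 m, cos φ = 0.996414): observed ΔN = 156.7 m, observed ΔE = -341.1 m.
Subtracting the expected shift leaves a residual of 156.7 − (124.5) = 32.2 m north and -341.1 − (-365.0) = 23.9 m east.
Residual distance = √(32.2² + 23.9²) = 40.1 m.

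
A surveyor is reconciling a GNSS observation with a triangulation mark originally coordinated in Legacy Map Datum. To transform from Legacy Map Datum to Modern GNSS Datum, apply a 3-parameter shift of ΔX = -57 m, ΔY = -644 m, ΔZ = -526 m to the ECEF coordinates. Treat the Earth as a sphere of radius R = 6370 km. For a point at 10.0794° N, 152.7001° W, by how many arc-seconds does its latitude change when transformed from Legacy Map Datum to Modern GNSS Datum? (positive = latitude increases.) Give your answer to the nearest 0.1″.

sin φ = 0.175013, cos φ = 0.984566, sin λ = -0.458648, cos λ = -0.888618.
North component: ΔN = −sin φ cos λ·ΔX − sin φ sin λ·ΔY + cos φ·ΔZ = −(0.175013)(-0.888618)(-57) − (0.175013)(-0.458648)(-644) + (0.984566)(-526) = -578.44 m.
1° of latitude spans πR/180 = 111177 m, so Δφ = -578.44 / 111177 × 3600 = -18.730″.

Δφ = -18.7″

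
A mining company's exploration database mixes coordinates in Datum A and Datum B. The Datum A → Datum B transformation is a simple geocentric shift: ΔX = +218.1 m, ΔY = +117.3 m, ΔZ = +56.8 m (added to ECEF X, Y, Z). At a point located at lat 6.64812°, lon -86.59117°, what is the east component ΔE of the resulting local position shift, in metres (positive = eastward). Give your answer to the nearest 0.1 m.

ΔE = 224.7 m

At φ = 6.64812°, λ = -86.59117°: sin φ = 0.115771, cos φ = 0.993276, sin λ = -0.998231, cos λ = 0.059460.
ΔE = −sin λ·ΔX + cos λ·ΔY = −(-0.998231)·(218.1) + (0.059460)·(117.3) = 224.69 m.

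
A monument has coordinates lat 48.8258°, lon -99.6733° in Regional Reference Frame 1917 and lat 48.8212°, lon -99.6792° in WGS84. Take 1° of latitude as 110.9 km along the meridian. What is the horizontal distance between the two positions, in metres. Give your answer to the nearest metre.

668 m

Δφ = 48.8212° − 48.8258° = -0.0046°; Δλ = -99.6792° − -99.6733° = -0.0059°.
ΔN = Δφ × 110900 = -510.1 m; ΔE = Δλ × 110900 × cos(48.8258°) = -0.0059 × 110900 × 0.658351 = -430.8 m.
Distance = √(ΔE² + ΔN²) = √((-430.8)² + (-510.1)²) = 667.7 m.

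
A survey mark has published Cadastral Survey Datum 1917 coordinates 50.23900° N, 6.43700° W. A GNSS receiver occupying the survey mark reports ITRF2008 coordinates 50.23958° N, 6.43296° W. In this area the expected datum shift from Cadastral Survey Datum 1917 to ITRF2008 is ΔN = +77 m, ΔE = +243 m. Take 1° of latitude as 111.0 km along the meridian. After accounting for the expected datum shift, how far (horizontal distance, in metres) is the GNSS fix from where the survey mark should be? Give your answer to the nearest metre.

46 m

Observed coordinate differences: Δφ = +0.00058°, Δλ = +0.00404°.
Converting to metres (1° lat = 111000 m, cos φ = 0.639587): observed ΔN = 64.4 m, observed ΔE = 286.8 m.
Subtracting the expected shift leaves a residual of 64.4 − (77) = -12.6 m north and 286.8 − (243) = 43.8 m east.
Residual distance = √((-12.6)² + 43.8²) = 45.6 m.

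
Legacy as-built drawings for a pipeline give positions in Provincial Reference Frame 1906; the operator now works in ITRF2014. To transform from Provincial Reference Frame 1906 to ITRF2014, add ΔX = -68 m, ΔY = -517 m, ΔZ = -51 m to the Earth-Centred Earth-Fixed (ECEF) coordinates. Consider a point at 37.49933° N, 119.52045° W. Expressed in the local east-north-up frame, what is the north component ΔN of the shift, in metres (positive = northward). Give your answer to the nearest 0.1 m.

At φ = 37.49933°, λ = -119.52045°: sin φ = 0.608752, cos φ = 0.793360, sin λ = -0.870180, cos λ = -0.492734.
ΔN = −sin φ cos λ·ΔX − sin φ sin λ·ΔY + cos φ·ΔZ = −(0.608752)(-0.492734)(-68) − (0.608752)(-0.870180)(-517) + (0.793360)(-51) = -334.73 m.

ΔN = -334.7 m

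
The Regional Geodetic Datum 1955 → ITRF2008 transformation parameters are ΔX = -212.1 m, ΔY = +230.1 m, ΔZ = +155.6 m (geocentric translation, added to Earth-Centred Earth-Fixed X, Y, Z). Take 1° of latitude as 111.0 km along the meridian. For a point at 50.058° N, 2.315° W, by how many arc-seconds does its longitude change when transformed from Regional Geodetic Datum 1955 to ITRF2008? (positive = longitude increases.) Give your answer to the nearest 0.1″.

Δλ = 11.2″

sin φ = 0.766695, cos φ = 0.642012, sin λ = -0.040393, cos λ = 0.999184.
East component: ΔE = −sin λ·ΔX + cos λ·ΔY = −(-0.040393)(-212.1) + (0.999184)(230.1) = 221.34 m.
1° of latitude spans 111000 m; at latitude φ, 1° of longitude spans that × cos φ = 71263.3 m, so Δλ = 221.34 / 71263.3 × 3600 = 11.182″.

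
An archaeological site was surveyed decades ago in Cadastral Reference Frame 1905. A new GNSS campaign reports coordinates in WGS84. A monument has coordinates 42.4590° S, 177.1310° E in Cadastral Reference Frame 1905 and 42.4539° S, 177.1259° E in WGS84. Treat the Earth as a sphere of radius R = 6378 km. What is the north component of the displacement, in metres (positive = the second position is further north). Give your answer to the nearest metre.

Δφ = -42.4539° − -42.4590° = +0.0051°; Δλ = 177.1259° − 177.1310° = -0.0051°.
1° along a meridian = πR/180 = 111317 m.
ΔN = Δφ × 111317 = 567.7 m; ΔE = Δλ × 111317 × cos(-42.4590°) = -0.0051 × 111317 × 0.737761 = -418.8 m.

ΔN = 568 m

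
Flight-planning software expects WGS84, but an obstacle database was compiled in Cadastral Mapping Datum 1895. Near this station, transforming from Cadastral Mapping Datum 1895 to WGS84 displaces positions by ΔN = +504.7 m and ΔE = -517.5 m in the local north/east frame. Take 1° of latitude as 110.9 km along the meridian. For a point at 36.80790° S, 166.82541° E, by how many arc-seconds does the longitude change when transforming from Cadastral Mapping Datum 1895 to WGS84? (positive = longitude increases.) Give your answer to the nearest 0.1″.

At latitude -36.80790°, cos φ = 0.800649.
1° of longitude at this latitude = 110.9 × cos φ = 88.79 km, so Δλ = -517.5 / 88791.9 = -0.0058282° = -20.982″.

Δλ = -21.0″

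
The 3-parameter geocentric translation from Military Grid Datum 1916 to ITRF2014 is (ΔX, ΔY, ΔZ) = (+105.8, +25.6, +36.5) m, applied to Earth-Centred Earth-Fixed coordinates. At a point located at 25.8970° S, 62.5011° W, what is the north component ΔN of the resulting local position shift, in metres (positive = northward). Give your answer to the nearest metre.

ΔN = 44 m

At φ = -25.8970°, λ = -62.5011°: sin φ = -0.436755, cos φ = 0.899581, sin λ = -0.887020, cos λ = 0.461732.
ΔN = −sin φ cos λ·ΔX − sin φ sin λ·ΔY + cos φ·ΔZ = −(-0.436755)(0.461732)(105.8) − (-0.436755)(-0.887020)(25.6) + (0.899581)(36.5) = 44.25 m.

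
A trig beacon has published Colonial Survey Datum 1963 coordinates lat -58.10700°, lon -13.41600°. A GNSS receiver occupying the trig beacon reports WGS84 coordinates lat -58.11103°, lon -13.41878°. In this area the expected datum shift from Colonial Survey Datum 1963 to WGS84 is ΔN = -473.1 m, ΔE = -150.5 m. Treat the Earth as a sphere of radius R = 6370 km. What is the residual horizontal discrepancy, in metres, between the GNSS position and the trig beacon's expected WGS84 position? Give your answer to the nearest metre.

28 m

Observed coordinate differences: Δφ = -0.00403°, Δλ = -0.00278°.
Converting to metres (1° lat = 111177 m, cos φ = 0.528335): observed ΔN = -448.0 m, observed ΔE = -163.3 m.
Subtracting the expected shift leaves a residual of -448.0 − (-473.1) = 25.1 m north and -163.3 − (-150.5) = -12.8 m east.
Residual distance = √(25.1² + (-12.8)²) = 28.1 m.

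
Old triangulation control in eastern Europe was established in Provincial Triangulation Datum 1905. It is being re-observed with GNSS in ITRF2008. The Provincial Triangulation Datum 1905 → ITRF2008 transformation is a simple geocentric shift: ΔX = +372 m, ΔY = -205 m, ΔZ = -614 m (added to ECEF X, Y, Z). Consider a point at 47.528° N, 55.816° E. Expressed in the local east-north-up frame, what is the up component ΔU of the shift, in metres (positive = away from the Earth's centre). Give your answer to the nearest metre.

The local up (radial) axis is (cos φ cos λ, cos φ sin λ, sin φ), giving ΔU = 141.129 − 114.508 − 452.891 = -426.27 m.

ΔU = -426 m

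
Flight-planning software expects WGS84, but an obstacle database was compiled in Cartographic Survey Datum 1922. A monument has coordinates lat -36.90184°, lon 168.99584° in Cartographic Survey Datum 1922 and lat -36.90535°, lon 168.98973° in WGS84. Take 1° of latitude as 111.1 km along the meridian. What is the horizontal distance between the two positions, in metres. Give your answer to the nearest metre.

668 m

Δφ = -36.90535° − -36.90184° = -0.00351°; Δλ = 168.98973° − 168.99584° = -0.00611°.
ΔN = Δφ × 111100 = -390.0 m; ΔE = Δλ × 111100 × cos(-36.90184°) = -0.00611 × 111100 × 0.799665 = -542.8 m.
Distance = √(ΔE² + ΔN²) = √((-542.8)² + (-390.0)²) = 668.4 m.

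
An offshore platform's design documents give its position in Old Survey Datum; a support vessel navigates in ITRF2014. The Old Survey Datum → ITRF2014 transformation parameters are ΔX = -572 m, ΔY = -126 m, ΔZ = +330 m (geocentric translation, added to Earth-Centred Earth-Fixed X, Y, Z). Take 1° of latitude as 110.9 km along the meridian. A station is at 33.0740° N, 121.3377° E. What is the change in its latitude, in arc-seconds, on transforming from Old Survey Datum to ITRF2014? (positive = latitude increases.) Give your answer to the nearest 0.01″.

Δφ = 5.61″

sin φ = 0.545722, cos φ = 0.837966, sin λ = 0.854117, cos λ = -0.520081.
North component: ΔN = −sin φ cos λ·ΔX − sin φ sin λ·ΔY + cos φ·ΔZ = −(0.545722)(-0.520081)(-572) − (0.545722)(0.854117)(-126) + (0.837966)(330) = 172.91 m.
1° of latitude spans 110900 m, so Δφ = 172.91 / 110900 × 3600 = 5.613″.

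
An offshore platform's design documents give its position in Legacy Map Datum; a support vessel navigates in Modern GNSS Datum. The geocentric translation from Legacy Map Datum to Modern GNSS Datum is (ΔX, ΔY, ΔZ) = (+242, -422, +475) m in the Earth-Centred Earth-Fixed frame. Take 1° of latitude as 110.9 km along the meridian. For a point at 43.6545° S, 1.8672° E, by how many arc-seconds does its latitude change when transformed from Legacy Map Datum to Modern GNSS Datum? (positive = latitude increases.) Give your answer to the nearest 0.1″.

Δφ = 16.3″

sin φ = -0.690308, cos φ = 0.723516, sin λ = 0.032583, cos λ = 0.999469.
North component: ΔN = −sin φ cos λ·ΔX − sin φ sin λ·ΔY + cos φ·ΔZ = −(-0.690308)(0.999469)(242) − (-0.690308)(0.032583)(-422) + (0.723516)(475) = 501.14 m.
1° of latitude spans 110900 m, so Δφ = 501.14 / 110900 × 3600 = 16.268″.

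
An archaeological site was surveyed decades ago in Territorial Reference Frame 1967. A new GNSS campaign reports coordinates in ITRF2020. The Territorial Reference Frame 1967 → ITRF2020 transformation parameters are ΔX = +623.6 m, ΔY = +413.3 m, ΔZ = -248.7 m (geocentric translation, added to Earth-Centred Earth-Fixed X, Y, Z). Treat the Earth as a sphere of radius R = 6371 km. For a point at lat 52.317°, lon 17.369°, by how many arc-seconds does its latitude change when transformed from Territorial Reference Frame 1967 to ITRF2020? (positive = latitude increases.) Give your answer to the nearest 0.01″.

sin φ = 0.791405, cos φ = 0.611292, sin λ = 0.298524, cos λ = 0.954402.
North component: ΔN = −sin φ cos λ·ΔX − sin φ sin λ·ΔY + cos φ·ΔZ = −(0.791405)(0.954402)(623.6) − (0.791405)(0.298524)(413.3) + (0.611292)(-248.7) = -720.69 m.
1° of latitude spans πR/180 = 111195 m, so Δφ = -720.69 / 111195 × 3600 = -23.333″.

Δφ = -23.33″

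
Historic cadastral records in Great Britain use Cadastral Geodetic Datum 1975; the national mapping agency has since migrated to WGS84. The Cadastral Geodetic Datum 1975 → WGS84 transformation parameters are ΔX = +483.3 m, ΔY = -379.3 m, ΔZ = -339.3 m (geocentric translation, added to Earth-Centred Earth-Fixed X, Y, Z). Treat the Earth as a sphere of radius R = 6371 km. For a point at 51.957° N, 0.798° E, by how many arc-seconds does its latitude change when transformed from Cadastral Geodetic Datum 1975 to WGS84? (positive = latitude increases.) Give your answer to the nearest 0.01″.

sin φ = 0.787548, cos φ = 0.616253, sin λ = 0.013927, cos λ = 0.999903.
North component: ΔN = −sin φ cos λ·ΔX − sin φ sin λ·ΔY + cos φ·ΔZ = −(0.787548)(0.999903)(483.3) − (0.787548)(0.013927)(-379.3) + (0.616253)(-339.3) = -585.52 m.
1° of latitude spans πR/180 = 111195 m, so Δφ = -585.52 / 111195 × 3600 = -18.957″.

Δφ = -18.96″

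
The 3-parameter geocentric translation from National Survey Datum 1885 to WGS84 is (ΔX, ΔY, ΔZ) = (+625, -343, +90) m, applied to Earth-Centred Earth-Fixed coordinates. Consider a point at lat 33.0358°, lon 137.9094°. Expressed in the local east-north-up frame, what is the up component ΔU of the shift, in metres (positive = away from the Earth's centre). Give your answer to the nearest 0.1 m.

The local up (radial) axis is (cos φ cos λ, cos φ sin λ, sin φ), giving ΔU = -388.821 − 192.744 + 49.065 = -532.50 m.

ΔU = -532.5 m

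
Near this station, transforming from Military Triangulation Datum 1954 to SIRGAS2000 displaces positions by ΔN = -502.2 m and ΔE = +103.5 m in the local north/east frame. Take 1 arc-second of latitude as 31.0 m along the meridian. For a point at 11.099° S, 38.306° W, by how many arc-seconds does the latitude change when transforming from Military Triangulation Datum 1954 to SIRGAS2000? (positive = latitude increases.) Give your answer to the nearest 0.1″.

1″ of latitude = 31.00 m, so Δφ = -502.2 / 31.00 = -16.200″.

Δφ = -16.2″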